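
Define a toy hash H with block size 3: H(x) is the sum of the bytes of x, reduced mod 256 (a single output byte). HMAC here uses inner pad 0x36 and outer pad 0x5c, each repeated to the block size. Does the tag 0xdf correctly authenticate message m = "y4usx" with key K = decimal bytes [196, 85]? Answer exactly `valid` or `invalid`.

Key decimal bytes [196, 85] = c4 55 is 2 bytes ≤ B = 3; zero-pad to 3 bytes: K' = c4 55 00.
K' ⊕ ipad = f2 63 36; K' ⊕ opad = 98 09 5c.
Inner hash: sum = 242+99+54+121+52+117+115+120 = 920; mod 256 = 152 → 98.
Outer hash (recomputed tag): sum = 152+9+92+152 = 405; mod 256 = 149 → 95.
Recomputed tag = 95; claimed = df → mismatch.

invalid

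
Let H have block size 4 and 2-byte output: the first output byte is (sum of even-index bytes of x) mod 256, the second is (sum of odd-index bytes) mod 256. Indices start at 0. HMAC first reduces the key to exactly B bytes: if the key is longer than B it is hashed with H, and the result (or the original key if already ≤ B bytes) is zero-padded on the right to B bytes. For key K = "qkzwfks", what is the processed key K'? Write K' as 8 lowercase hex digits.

|K| = 7 > B = 4, so first hash the key.
H(K): even-index sum = 452 mod 256 = 196; odd-index sum = 333 mod 256 = 77 → c4 4d.
Zero-pad H(K) = c4 4d to 4 bytes: K' = c4 4d 00 00.

c44d0000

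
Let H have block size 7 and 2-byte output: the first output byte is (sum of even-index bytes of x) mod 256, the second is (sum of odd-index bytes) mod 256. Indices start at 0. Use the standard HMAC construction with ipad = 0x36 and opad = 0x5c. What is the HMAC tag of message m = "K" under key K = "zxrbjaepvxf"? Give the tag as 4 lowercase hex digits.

Key "zxrbjaepvxf" = 7a 78 72 62 6a 61 65 70 76 78 66 is 11 bytes > B = 7, so hash it first: H(key) = 97 23, then zero-pad to 7 bytes: K' = 97 23 00 00 00 00 00.
K' ⊕ ipad = a1 15 36 36 36 36 36.  K' ⊕ opad = cb 7f 5c 5c 5c 5c 5c.
Inner input = (K'⊕ipad) ∥ m = a1 15 36 36 36 36 36 ∥ 4b.
Inner hash: even-index sum = 323 mod 256 = 67; odd-index sum = 204 mod 256 = 204 → 43 cc.
Outer input = (K'⊕opad) ∥ inner = cb 7f 5c 5c 5c 5c 5c ∥ 43 cc.
Outer hash (tag): even-index sum = 683 mod 256 = 171; odd-index sum = 378 mod 256 = 122 → ab 7a.

ab7a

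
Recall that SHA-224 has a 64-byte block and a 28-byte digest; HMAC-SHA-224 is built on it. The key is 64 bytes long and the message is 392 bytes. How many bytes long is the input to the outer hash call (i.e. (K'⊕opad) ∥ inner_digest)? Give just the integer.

92

Key is 64 ≤ 64 bytes, zero-padded: |K'| = 64.
Outer input = (K'⊕opad) ∥ H(inner) → 64 + 28 = 92 bytes.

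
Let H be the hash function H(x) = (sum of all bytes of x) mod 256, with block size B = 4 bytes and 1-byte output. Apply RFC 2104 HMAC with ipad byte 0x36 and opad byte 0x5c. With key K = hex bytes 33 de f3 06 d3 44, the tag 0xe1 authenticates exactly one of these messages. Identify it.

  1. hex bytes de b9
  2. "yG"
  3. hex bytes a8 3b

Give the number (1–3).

Key hex bytes 33 de f3 06 d3 44 is 6 bytes > B = 4, so hash it first: H(key) = 21, then zero-pad to 4 bytes: K' = 21 00 00 00.
K' ⊕ ipad = 17 36 36 36; K' ⊕ opad = 7d 5c 5c 5c.
m1: inner = H(17 36 36 36 de b9) = 50; tag = H(7d 5c 5c 5c 50) = e1 ← matches
m2: inner = H(17 36 36 36 79 47) = 79; tag = H(7d 5c 5c 5c 79) = 0a
m3: inner = H(17 36 36 36 a8 3b) = 9c; tag = H(7d 5c 5c 5c 9c) = 2d

1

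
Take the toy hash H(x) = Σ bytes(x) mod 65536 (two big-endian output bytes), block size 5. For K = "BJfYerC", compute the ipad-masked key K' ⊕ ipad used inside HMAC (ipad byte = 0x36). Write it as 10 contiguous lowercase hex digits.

3453363636

Key "BJfYerC" = 42 4a 66 59 65 72 43 is 7 bytes > B = 5, so hash it first: H(key) = 02 65, then zero-pad to 5 bytes: K' = 02 65 00 00 00.
XOR each byte with 0x36: 02⊕36=34, 65⊕36=53, 00⊕36=36, 00⊕36=36, 00⊕36=36.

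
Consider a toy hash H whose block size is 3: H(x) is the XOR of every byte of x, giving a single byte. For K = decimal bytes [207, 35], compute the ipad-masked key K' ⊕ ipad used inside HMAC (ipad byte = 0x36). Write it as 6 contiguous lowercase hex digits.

f91536

Key decimal bytes [207, 35] = cf 23 is 2 bytes ≤ B = 3; zero-pad to 3 bytes: K' = cf 23 00.
XOR each byte with 0x36: cf⊕36=f9, 23⊕36=15, 00⊕36=36.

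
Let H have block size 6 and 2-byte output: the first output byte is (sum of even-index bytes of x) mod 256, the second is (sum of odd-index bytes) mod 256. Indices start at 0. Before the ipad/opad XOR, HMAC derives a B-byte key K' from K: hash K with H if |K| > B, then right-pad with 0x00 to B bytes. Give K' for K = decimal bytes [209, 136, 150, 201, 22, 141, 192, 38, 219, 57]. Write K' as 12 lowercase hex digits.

|K| = 10 > B = 6, so first hash the key.
H(K): even-index sum = 792 mod 256 = 24; odd-index sum = 573 mod 256 = 61 → 18 3d.
Zero-pad H(K) = 18 3d to 6 bytes: K' = 18 3d 00 00 00 00.

183d00000000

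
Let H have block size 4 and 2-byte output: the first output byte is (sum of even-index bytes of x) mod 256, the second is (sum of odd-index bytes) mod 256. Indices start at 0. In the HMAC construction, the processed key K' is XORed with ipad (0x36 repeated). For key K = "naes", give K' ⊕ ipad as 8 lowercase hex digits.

58575345

Key "naes" = 6e 61 65 73 is exactly B = 4 bytes: K' = 6e 61 65 73.
XOR each byte with 0x36: 6e⊕36=58, 61⊕36=57, 65⊕36=53, 73⊕36=45.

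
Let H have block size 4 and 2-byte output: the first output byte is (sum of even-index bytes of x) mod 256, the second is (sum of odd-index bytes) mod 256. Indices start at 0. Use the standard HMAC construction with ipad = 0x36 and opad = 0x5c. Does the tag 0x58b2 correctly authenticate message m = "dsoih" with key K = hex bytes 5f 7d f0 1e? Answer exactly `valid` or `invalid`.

invalid

Key hex bytes 5f 7d f0 1e is exactly B = 4 bytes: K' = 5f 7d f0 1e.
K' ⊕ ipad = 69 4b c6 28; K' ⊕ opad = 03 21 ac 42.
Inner hash: even-index sum = 618 mod 256 = 106; odd-index sum = 335 mod 256 = 79 → 6a 4f.
Outer hash (recomputed tag): even-index sum = 281 mod 256 = 25; odd-index sum = 178 mod 256 = 178 → 19 b2.
Recomputed tag = 19b2; claimed = 58b2 → mismatch.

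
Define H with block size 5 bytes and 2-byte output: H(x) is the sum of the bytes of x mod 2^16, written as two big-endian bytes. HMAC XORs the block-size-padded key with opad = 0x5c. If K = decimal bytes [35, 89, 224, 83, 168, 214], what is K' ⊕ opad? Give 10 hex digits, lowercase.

Key decimal bytes [35, 89, 224, 83, 168, 214] = 23 59 e0 53 a8 d6 is 6 bytes > B = 5, so hash it first: H(key) = 03 2d, then zero-pad to 5 bytes: K' = 03 2d 00 00 00.
XOR each byte with 0x5c: 03⊕5c=5f, 2d⊕5c=71, 00⊕5c=5c, 00⊕5c=5c, 00⊕5c=5c.

5f715c5c5c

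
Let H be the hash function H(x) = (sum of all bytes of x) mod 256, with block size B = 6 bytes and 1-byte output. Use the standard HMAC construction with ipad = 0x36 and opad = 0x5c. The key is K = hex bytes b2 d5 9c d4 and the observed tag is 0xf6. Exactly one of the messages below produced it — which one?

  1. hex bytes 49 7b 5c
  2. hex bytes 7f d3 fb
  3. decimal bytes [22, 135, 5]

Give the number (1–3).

1

Key hex bytes b2 d5 9c d4 is 4 bytes ≤ B = 6; zero-pad to 6 bytes: K' = b2 d5 9c d4 00 00.
K' ⊕ ipad = 84 e3 aa e2 36 36; K' ⊕ opad = ee 89 c0 88 5c 5c.
m1: inner = H(84 e3 aa e2 36 36 49 7b 5c) = 7f; tag = H(ee 89 c0 88 5c 5c 7f) = f6 ← matches
m2: inner = H(84 e3 aa e2 36 36 7f d3 fb) = ac; tag = H(ee 89 c0 88 5c 5c ac) = 23
m3: inner = H(84 e3 aa e2 36 36 16 87 05) = 01; tag = H(ee 89 c0 88 5c 5c 01) = 78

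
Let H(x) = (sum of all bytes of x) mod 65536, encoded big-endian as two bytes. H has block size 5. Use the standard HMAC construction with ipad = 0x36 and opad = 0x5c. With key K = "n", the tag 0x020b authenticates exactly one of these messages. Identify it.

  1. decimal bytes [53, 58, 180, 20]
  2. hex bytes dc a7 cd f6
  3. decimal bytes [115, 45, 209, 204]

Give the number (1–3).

1

Key "n" = 6e is 1 byte ≤ B = 5; zero-pad to 5 bytes: K' = 6e 00 00 00 00.
K' ⊕ ipad = 58 36 36 36 36; K' ⊕ opad = 32 5c 5c 5c 5c.
m1: inner = H(58 36 36 36 36 35 3a b4 14) = 02 67; tag = H(32 5c 5c 5c 5c 02 67) = 020b ← matches
m2: inner = H(58 36 36 36 36 dc a7 cd f6) = 04 76; tag = H(32 5c 5c 5c 5c 04 76) = 021c
m3: inner = H(58 36 36 36 36 73 2d d1 cc) = 03 6d; tag = H(32 5c 5c 5c 5c 03 6d) = 0212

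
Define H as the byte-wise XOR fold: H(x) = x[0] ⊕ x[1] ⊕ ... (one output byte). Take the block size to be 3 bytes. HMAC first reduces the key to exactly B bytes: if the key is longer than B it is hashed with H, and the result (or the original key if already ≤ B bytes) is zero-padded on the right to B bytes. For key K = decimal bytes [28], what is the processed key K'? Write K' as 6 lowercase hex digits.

Key decimal bytes [28] = 1c is 1 byte ≤ B = 3; zero-pad to 3 bytes: K' = 1c 00 00.

1c0000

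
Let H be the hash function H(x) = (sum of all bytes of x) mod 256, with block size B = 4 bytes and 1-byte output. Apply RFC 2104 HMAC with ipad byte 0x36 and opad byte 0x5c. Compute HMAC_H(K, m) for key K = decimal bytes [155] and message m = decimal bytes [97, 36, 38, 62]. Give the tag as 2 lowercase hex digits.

Key decimal bytes [155] = 9b is 1 byte ≤ B = 4; zero-pad to 4 bytes: K' = 9b 00 00 00.
K' ⊕ ipad = ad 36 36 36.  K' ⊕ opad = c7 5c 5c 5c.
Inner input = (K'⊕ipad) ∥ m = ad 36 36 36 ∥ 61 24 26 3e.
Inner hash: sum = 173+54+54+54+97+36+38+62 = 568; mod 256 = 56 → 38.
Outer input = (K'⊕opad) ∥ inner = c7 5c 5c 5c ∥ 38.
Outer hash (tag): sum = 199+92+92+92+56 = 531; mod 256 = 19 → 13.

13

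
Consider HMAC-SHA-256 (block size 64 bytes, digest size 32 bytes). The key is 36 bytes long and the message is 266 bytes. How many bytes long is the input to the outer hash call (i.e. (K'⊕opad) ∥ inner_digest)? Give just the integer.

Key is 36 ≤ 64 bytes, zero-padded: |K'| = 64.
Outer input = (K'⊕opad) ∥ H(inner) → 64 + 32 = 96 bytes.

96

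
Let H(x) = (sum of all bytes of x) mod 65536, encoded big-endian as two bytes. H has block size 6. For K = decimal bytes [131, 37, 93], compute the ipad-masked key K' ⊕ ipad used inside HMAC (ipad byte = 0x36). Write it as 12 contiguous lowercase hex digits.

Key decimal bytes [131, 37, 93] = 83 25 5d is 3 bytes ≤ B = 6; zero-pad to 6 bytes: K' = 83 25 5d 00 00 00.
XOR each byte with 0x36: 83⊕36=b5, 25⊕36=13, 5d⊕36=6b, 00⊕36=36, 00⊕36=36, 00⊕36=36.

b5136b363636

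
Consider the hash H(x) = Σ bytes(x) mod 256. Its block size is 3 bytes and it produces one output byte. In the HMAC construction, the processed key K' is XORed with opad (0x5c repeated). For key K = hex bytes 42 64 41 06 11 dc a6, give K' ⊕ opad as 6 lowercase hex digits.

dc5c5c

Key hex bytes 42 64 41 06 11 dc a6 is 7 bytes > B = 3, so hash it first: H(key) = 80, then zero-pad to 3 bytes: K' = 80 00 00.
XOR each byte with 0x5c: 80⊕5c=dc, 00⊕5c=5c, 00⊕5c=5c.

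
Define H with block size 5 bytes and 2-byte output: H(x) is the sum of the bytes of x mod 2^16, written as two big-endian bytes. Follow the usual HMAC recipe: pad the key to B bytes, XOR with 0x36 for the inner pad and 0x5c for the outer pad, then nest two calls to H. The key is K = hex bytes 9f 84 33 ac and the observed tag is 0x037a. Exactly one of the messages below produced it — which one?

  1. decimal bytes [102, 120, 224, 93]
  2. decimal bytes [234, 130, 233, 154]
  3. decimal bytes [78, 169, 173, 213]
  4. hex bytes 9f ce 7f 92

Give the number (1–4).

Key hex bytes 9f 84 33 ac is 4 bytes ≤ B = 5; zero-pad to 5 bytes: K' = 9f 84 33 ac 00.
K' ⊕ ipad = a9 b2 05 9a 36; K' ⊕ opad = c3 d8 6f f0 5c.
m1: inner = H(a9 b2 05 9a 36 66 78 e0 5d) = 04 4b; tag = H(c3 d8 6f f0 5c 04 4b) = 03a5
m2: inner = H(a9 b2 05 9a 36 ea 82 e9 9a) = 05 1f; tag = H(c3 d8 6f f0 5c 05 1f) = 037a ← matches
m3: inner = H(a9 b2 05 9a 36 4e a9 ad d5) = 04 a9; tag = H(c3 d8 6f f0 5c 04 a9) = 0403
m4: inner = H(a9 b2 05 9a 36 9f ce 7f 92) = 04 ae; tag = H(c3 d8 6f f0 5c 04 ae) = 0408

2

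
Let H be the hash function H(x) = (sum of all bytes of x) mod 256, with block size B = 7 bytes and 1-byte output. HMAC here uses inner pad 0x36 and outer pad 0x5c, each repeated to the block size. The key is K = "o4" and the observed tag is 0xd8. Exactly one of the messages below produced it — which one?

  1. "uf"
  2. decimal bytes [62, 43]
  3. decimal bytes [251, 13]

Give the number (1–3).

Key "o4" = 6f 34 is 2 bytes ≤ B = 7; zero-pad to 7 bytes: K' = 6f 34 00 00 00 00 00.
K' ⊕ ipad = 59 02 36 36 36 36 36; K' ⊕ opad = 33 68 5c 5c 5c 5c 5c.
m1: inner = H(59 02 36 36 36 36 36 75 66) = 44; tag = H(33 68 5c 5c 5c 5c 5c 44) = ab
m2: inner = H(59 02 36 36 36 36 36 3e 2b) = d2; tag = H(33 68 5c 5c 5c 5c 5c d2) = 39
m3: inner = H(59 02 36 36 36 36 36 fb 0d) = 71; tag = H(33 68 5c 5c 5c 5c 5c 71) = d8 ← matches

3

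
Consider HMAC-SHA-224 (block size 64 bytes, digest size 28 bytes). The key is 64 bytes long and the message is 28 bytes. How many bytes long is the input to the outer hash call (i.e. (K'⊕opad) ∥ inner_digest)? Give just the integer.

92

Key is 64 ≤ 64 bytes, zero-padded: |K'| = 64.
Outer input = (K'⊕opad) ∥ H(inner) → 64 + 28 = 92 bytes.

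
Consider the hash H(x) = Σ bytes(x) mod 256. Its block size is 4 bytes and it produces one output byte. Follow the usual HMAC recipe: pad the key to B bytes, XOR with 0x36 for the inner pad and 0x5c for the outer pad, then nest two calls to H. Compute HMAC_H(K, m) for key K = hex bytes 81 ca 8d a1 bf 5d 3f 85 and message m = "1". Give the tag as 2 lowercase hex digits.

5b

Key hex bytes 81 ca 8d a1 bf 5d 3f 85 is 8 bytes > B = 4, so hash it first: H(key) = 59, then zero-pad to 4 bytes: K' = 59 00 00 00.
K' ⊕ ipad = 6f 36 36 36.  K' ⊕ opad = 05 5c 5c 5c.
Inner input = (K'⊕ipad) ∥ m = 6f 36 36 36 ∥ 31.
Inner hash: sum = 111+54+54+54+49 = 322; mod 256 = 66 → 42.
Outer input = (K'⊕opad) ∥ inner = 05 5c 5c 5c ∥ 42.
Outer hash (tag): sum = 5+92+92+92+66 = 347; mod 256 = 91 → 5b.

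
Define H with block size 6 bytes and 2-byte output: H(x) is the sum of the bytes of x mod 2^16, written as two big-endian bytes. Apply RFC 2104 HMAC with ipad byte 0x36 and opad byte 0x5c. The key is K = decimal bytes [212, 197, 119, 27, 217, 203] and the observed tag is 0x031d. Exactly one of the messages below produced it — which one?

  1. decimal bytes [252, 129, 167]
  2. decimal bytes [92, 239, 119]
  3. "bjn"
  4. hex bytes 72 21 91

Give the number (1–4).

3

Key decimal bytes [212, 197, 119, 27, 217, 203] = d4 c5 77 1b d9 cb is exactly B = 6 bytes: K' = d4 c5 77 1b d9 cb.
K' ⊕ ipad = e2 f3 41 2d ef fd; K' ⊕ opad = 88 99 2b 47 85 97.
m1: inner = H(e2 f3 41 2d ef fd fc 81 a7) = 06 53; tag = H(88 99 2b 47 85 97 06 53) = 0308
m2: inner = H(e2 f3 41 2d ef fd 5c ef 77) = 05 f1; tag = H(88 99 2b 47 85 97 05 f1) = 03a5
m3: inner = H(e2 f3 41 2d ef fd 62 6a 6e) = 05 69; tag = H(88 99 2b 47 85 97 05 69) = 031d ← matches
m4: inner = H(e2 f3 41 2d ef fd 72 21 91) = 05 53; tag = H(88 99 2b 47 85 97 05 53) = 0307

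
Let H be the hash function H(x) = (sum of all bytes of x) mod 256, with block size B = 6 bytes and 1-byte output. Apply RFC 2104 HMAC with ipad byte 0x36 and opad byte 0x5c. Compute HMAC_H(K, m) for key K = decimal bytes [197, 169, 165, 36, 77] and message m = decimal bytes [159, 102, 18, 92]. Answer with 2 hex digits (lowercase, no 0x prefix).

c7

Key decimal bytes [197, 169, 165, 36, 77] = c5 a9 a5 24 4d is 5 bytes ≤ B = 6; zero-pad to 6 bytes: K' = c5 a9 a5 24 4d 00.
K' ⊕ ipad = f3 9f 93 12 7b 36.  K' ⊕ opad = 99 f5 f9 78 11 5c.
Inner input = (K'⊕ipad) ∥ m = f3 9f 93 12 7b 36 ∥ 9f 66 12 5c.
Inner hash: sum = 243+159+147+18+123+54+159+102+18+92 = 1115; mod 256 = 91 → 5b.
Outer input = (K'⊕opad) ∥ inner = 99 f5 f9 78 11 5c ∥ 5b.
Outer hash (tag): sum = 153+245+249+120+17+92+91 = 967; mod 256 = 199 → c7.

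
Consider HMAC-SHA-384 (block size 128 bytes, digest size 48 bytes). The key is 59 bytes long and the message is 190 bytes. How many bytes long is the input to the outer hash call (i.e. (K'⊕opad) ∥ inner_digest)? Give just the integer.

176

Key is 59 ≤ 128 bytes, zero-padded: |K'| = 128.
Outer input = (K'⊕opad) ∥ H(inner) → 128 + 48 = 176 bytes.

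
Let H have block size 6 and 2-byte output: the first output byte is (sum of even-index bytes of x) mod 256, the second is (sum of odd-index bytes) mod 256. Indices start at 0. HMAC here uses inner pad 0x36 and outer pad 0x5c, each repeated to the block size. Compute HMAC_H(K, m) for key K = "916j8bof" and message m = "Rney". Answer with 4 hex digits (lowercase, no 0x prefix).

Key "916j8bof" = 39 31 36 6a 38 62 6f 66 is 8 bytes > B = 6, so hash it first: H(key) = 16 63, then zero-pad to 6 bytes: K' = 16 63 00 00 00 00.
K' ⊕ ipad = 20 55 36 36 36 36.  K' ⊕ opad = 4a 3f 5c 5c 5c 5c.
Inner input = (K'⊕ipad) ∥ m = 20 55 36 36 36 36 ∥ 52 6e 65 79.
Inner hash: even-index sum = 323 mod 256 = 67; odd-index sum = 424 mod 256 = 168 → 43 a8.
Outer input = (K'⊕opad) ∥ inner = 4a 3f 5c 5c 5c 5c ∥ 43 a8.
Outer hash (tag): even-index sum = 325 mod 256 = 69; odd-index sum = 415 mod 256 = 159 → 45 9f.

459f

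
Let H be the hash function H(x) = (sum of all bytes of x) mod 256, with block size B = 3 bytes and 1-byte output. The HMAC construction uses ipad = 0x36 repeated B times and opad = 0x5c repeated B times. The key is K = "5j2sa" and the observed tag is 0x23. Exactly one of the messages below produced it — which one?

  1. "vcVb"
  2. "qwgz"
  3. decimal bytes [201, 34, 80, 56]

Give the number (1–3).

Key "5j2sa" = 35 6a 32 73 61 is 5 bytes > B = 3, so hash it first: H(key) = a5, then zero-pad to 3 bytes: K' = a5 00 00.
K' ⊕ ipad = 93 36 36; K' ⊕ opad = f9 5c 5c.
m1: inner = H(93 36 36 76 63 56 62) = 90; tag = H(f9 5c 5c 90) = 41
m2: inner = H(93 36 36 71 77 67 7a) = c8; tag = H(f9 5c 5c c8) = 79
m3: inner = H(93 36 36 c9 22 50 38) = 72; tag = H(f9 5c 5c 72) = 23 ← matches

3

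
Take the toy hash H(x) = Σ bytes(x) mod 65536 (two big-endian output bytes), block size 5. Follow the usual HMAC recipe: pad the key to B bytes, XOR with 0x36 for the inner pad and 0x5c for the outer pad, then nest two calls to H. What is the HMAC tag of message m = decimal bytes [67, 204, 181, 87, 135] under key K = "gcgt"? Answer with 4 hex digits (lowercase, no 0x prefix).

Key "gcgt" = 67 63 67 74 is 4 bytes ≤ B = 5; zero-pad to 5 bytes: K' = 67 63 67 74 00.
K' ⊕ ipad = 51 55 51 42 36.  K' ⊕ opad = 3b 3f 3b 28 5c.
Inner input = (K'⊕ipad) ∥ m = 51 55 51 42 36 ∥ 43 cc b5 57 87.
Inner hash: sum = 81+85+81+66+54+67+204+181+87+135 = 1041 → 04 11.
Outer input = (K'⊕opad) ∥ inner = 3b 3f 3b 28 5c ∥ 04 11.
Outer hash (tag): sum = 59+63+59+40+92+4+17 = 334 → 01 4e.

014e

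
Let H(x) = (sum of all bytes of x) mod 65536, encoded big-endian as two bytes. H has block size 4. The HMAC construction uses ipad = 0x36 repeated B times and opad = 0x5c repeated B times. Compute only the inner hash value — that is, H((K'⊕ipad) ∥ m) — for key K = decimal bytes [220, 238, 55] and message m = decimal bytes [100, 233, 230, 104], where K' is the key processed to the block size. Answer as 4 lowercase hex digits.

Key decimal bytes [220, 238, 55] = dc ee 37 is 3 bytes ≤ B = 4; zero-pad to 4 bytes: K' = dc ee 37 00.
K' ⊕ ipad = ea d8 01 36.
Inner input = ea d8 01 36 ∥ 64 e9 e6 68.
Inner hash: sum = 234+216+1+54+100+233+230+104 = 1172 → 04 94.

0494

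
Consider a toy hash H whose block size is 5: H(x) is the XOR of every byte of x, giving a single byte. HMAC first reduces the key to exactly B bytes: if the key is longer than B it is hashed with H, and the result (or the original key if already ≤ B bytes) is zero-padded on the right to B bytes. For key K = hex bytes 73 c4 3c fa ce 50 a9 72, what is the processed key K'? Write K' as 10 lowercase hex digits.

3400000000

|K| = 8 > B = 5, so first hash the key.
H(K): XOR 73⊕c4⊕3c⊕fa⊕ce⊕50⊕a9⊕72 = 34.
Zero-pad H(K) = 34 to 5 bytes: K' = 34 00 00 00 00.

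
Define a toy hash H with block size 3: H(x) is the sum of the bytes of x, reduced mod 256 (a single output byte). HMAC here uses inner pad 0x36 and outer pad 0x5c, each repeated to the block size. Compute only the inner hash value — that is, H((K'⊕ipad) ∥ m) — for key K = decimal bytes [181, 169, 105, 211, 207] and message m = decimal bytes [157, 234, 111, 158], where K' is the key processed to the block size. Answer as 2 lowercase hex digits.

Key decimal bytes [181, 169, 105, 211, 207] = b5 a9 69 d3 cf is 5 bytes > B = 3, so hash it first: H(key) = 69, then zero-pad to 3 bytes: K' = 69 00 00.
K' ⊕ ipad = 5f 36 36.
Inner input = 5f 36 36 ∥ 9d ea 6f 9e.
Inner hash: sum = 95+54+54+157+234+111+158 = 863; mod 256 = 95 → 5f.

5f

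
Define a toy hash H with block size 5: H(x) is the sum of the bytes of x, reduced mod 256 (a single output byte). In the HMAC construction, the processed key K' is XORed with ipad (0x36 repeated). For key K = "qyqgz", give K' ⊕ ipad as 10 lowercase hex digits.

474f47514c

Key "qyqgz" = 71 79 71 67 7a is exactly B = 5 bytes: K' = 71 79 71 67 7a.
XOR each byte with 0x36: 71⊕36=47, 79⊕36=4f, 71⊕36=47, 67⊕36=51, 7a⊕36=4c.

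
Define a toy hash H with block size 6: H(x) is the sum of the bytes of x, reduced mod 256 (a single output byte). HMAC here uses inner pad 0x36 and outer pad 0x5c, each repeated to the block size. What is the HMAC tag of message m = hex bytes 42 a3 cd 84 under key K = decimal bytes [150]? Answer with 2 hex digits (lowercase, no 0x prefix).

Key decimal bytes [150] = 96 is 1 byte ≤ B = 6; zero-pad to 6 bytes: K' = 96 00 00 00 00 00.
K' ⊕ ipad = a0 36 36 36 36 36.  K' ⊕ opad = ca 5c 5c 5c 5c 5c.
Inner input = (K'⊕ipad) ∥ m = a0 36 36 36 36 36 ∥ 42 a3 cd 84.
Inner hash: sum = 160+54+54+54+54+54+66+163+205+132 = 996; mod 256 = 228 → e4.
Outer input = (K'⊕opad) ∥ inner = ca 5c 5c 5c 5c 5c ∥ e4.
Outer hash (tag): sum = 202+92+92+92+92+92+228 = 890; mod 256 = 122 → 7a.

7a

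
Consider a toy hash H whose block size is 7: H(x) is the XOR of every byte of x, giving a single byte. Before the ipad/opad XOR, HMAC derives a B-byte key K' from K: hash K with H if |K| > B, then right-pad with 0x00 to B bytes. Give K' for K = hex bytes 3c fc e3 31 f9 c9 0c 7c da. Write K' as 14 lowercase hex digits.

|K| = 9 > B = 7, so first hash the key.
H(K): XOR 3c⊕fc⊕e3⊕31⊕f9⊕c9⊕0c⊕7c⊕da = 88.
Zero-pad H(K) = 88 to 7 bytes: K' = 88 00 00 00 00 00 00.

88000000000000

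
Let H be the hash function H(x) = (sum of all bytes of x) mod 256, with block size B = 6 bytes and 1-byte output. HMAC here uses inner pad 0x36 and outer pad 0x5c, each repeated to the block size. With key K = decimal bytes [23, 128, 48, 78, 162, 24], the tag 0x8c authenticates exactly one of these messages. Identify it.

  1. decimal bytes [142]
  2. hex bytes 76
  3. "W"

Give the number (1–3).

1

Key decimal bytes [23, 128, 48, 78, 162, 24] = 17 80 30 4e a2 18 is exactly B = 6 bytes: K' = 17 80 30 4e a2 18.
K' ⊕ ipad = 21 b6 06 78 94 2e; K' ⊕ opad = 4b dc 6c 12 fe 44.
m1: inner = H(21 b6 06 78 94 2e 8e) = a5; tag = H(4b dc 6c 12 fe 44 a5) = 8c ← matches
m2: inner = H(21 b6 06 78 94 2e 76) = 8d; tag = H(4b dc 6c 12 fe 44 8d) = 74
m3: inner = H(21 b6 06 78 94 2e 57) = 6e; tag = H(4b dc 6c 12 fe 44 6e) = 55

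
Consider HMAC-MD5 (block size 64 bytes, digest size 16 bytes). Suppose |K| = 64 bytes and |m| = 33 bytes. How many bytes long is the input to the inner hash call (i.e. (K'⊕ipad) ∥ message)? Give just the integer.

97

Key is 64 ≤ 64 bytes, zero-padded: |K'| = 64.
Inner input = (K'⊕ipad) ∥ m → 64 + 33 = 97 bytes.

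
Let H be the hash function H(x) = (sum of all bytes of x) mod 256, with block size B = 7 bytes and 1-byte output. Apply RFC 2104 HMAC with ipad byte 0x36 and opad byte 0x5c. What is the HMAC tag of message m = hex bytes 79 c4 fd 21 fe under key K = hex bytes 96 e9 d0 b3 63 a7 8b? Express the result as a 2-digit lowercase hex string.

f1

Key hex bytes 96 e9 d0 b3 63 a7 8b is exactly B = 7 bytes: K' = 96 e9 d0 b3 63 a7 8b.
K' ⊕ ipad = a0 df e6 85 55 91 bd.  K' ⊕ opad = ca b5 8c ef 3f fb d7.
Inner input = (K'⊕ipad) ∥ m = a0 df e6 85 55 91 bd ∥ 79 c4 fd 21 fe.
Inner hash: sum = 160+223+230+133+85+145+189+121+196+253+33+254 = 2022; mod 256 = 230 → e6.
Outer input = (K'⊕opad) ∥ inner = ca b5 8c ef 3f fb d7 ∥ e6.
Outer hash (tag): sum = 202+181+140+239+63+251+215+230 = 1521; mod 256 = 241 → f1.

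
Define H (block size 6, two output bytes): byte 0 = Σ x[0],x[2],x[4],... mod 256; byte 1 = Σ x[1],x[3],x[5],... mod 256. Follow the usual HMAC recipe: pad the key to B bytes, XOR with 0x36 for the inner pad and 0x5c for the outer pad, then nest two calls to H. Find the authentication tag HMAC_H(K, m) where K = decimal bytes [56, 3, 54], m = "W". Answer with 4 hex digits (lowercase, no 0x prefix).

c5b8

Key decimal bytes [56, 3, 54] = 38 03 36 is 3 bytes ≤ B = 6; zero-pad to 6 bytes: K' = 38 03 36 00 00 00.
K' ⊕ ipad = 0e 35 00 36 36 36.  K' ⊕ opad = 64 5f 6a 5c 5c 5c.
Inner input = (K'⊕ipad) ∥ m = 0e 35 00 36 36 36 ∥ 57.
Inner hash: even-index sum = 155 mod 256 = 155; odd-index sum = 161 mod 256 = 161 → 9b a1.
Outer input = (K'⊕opad) ∥ inner = 64 5f 6a 5c 5c 5c ∥ 9b a1.
Outer hash (tag): even-index sum = 453 mod 256 = 197; odd-index sum = 440 mod 256 = 184 → c5 b8.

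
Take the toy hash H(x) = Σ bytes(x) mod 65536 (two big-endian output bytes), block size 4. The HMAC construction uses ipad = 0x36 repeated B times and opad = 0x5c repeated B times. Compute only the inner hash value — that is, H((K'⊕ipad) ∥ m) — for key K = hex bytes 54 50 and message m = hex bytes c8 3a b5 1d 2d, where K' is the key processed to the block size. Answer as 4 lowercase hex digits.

Key hex bytes 54 50 is 2 bytes ≤ B = 4; zero-pad to 4 bytes: K' = 54 50 00 00.
K' ⊕ ipad = 62 66 36 36.
Inner input = 62 66 36 36 ∥ c8 3a b5 1d 2d.
Inner hash: sum = 98+102+54+54+200+58+181+29+45 = 821 → 03 35.

0335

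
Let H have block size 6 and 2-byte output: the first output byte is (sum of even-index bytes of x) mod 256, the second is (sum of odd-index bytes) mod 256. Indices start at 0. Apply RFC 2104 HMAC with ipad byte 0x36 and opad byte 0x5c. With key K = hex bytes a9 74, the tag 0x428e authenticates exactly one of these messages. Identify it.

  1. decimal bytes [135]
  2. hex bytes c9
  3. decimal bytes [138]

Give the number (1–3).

3

Key hex bytes a9 74 is 2 bytes ≤ B = 6; zero-pad to 6 bytes: K' = a9 74 00 00 00 00.
K' ⊕ ipad = 9f 42 36 36 36 36; K' ⊕ opad = f5 28 5c 5c 5c 5c.
m1: inner = H(9f 42 36 36 36 36 87) = 92 ae; tag = H(f5 28 5c 5c 5c 5c 92 ae) = 3f8e
m2: inner = H(9f 42 36 36 36 36 c9) = d4 ae; tag = H(f5 28 5c 5c 5c 5c d4 ae) = 818e
m3: inner = H(9f 42 36 36 36 36 8a) = 95 ae; tag = H(f5 28 5c 5c 5c 5c 95 ae) = 428e ← matches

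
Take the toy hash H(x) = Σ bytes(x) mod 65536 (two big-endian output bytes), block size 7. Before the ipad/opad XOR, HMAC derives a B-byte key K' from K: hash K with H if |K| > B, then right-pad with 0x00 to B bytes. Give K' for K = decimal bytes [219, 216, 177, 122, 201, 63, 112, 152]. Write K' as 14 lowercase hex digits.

|K| = 8 > B = 7, so first hash the key.
H(K): sum = 219+216+177+122+201+63+112+152 = 1262 → 04 ee.
Zero-pad H(K) = 04 ee to 7 bytes: K' = 04 ee 00 00 00 00 00.

04ee0000000000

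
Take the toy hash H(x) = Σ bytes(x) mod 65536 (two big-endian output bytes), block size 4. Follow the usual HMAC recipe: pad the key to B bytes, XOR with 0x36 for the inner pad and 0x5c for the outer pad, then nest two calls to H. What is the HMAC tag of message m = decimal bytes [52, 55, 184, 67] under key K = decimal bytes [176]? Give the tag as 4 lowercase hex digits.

0290

Key decimal bytes [176] = b0 is 1 byte ≤ B = 4; zero-pad to 4 bytes: K' = b0 00 00 00.
K' ⊕ ipad = 86 36 36 36.  K' ⊕ opad = ec 5c 5c 5c.
Inner input = (K'⊕ipad) ∥ m = 86 36 36 36 ∥ 34 37 b8 43.
Inner hash: sum = 134+54+54+54+52+55+184+67 = 654 → 02 8e.
Outer input = (K'⊕opad) ∥ inner = ec 5c 5c 5c ∥ 02 8e.
Outer hash (tag): sum = 236+92+92+92+2+142 = 656 → 02 90.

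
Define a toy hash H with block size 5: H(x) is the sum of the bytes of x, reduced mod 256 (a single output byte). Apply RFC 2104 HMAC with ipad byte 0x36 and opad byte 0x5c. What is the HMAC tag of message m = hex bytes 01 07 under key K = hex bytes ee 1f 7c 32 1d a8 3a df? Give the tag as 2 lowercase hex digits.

c4

Key hex bytes ee 1f 7c 32 1d a8 3a df is 8 bytes > B = 5, so hash it first: H(key) = 99, then zero-pad to 5 bytes: K' = 99 00 00 00 00.
K' ⊕ ipad = af 36 36 36 36.  K' ⊕ opad = c5 5c 5c 5c 5c.
Inner input = (K'⊕ipad) ∥ m = af 36 36 36 36 ∥ 01 07.
Inner hash: sum = 175+54+54+54+54+1+7 = 399; mod 256 = 143 → 8f.
Outer input = (K'⊕opad) ∥ inner = c5 5c 5c 5c 5c ∥ 8f.
Outer hash (tag): sum = 197+92+92+92+92+143 = 708; mod 256 = 196 → c4.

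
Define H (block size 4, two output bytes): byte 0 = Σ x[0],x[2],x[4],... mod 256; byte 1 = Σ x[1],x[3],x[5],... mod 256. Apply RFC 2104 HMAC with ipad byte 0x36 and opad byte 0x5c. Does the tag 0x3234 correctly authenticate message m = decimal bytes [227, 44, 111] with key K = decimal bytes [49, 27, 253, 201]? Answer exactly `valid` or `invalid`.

Key decimal bytes [49, 27, 253, 201] = 31 1b fd c9 is exactly B = 4 bytes: K' = 31 1b fd c9.
K' ⊕ ipad = 07 2d cb ff; K' ⊕ opad = 6d 47 a1 95.
Inner hash: even-index sum = 548 mod 256 = 36; odd-index sum = 344 mod 256 = 88 → 24 58.
Outer hash (recomputed tag): even-index sum = 306 mod 256 = 50; odd-index sum = 308 mod 256 = 52 → 32 34.
Recomputed tag = 3234; claimed = 3234 → match.

valid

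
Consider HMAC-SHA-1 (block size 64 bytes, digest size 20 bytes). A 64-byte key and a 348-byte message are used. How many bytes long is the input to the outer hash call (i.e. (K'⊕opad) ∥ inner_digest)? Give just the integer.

Key is 64 ≤ 64 bytes, zero-padded: |K'| = 64.
Outer input = (K'⊕opad) ∥ H(inner) → 64 + 20 = 84 bytes.

84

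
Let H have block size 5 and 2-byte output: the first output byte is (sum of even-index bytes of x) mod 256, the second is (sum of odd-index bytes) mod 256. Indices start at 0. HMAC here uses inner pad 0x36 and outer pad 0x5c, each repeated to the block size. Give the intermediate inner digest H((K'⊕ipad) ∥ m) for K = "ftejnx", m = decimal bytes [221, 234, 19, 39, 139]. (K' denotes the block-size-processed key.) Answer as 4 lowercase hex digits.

Key "ftejnx" = 66 74 65 6a 6e 78 is 6 bytes > B = 5, so hash it first: H(key) = 39 56, then zero-pad to 5 bytes: K' = 39 56 00 00 00.
K' ⊕ ipad = 0f 60 36 36 36.
Inner input = 0f 60 36 36 36 ∥ dd ea 13 27 8b.
Inner hash: even-index sum = 396 mod 256 = 140; odd-index sum = 529 mod 256 = 17 → 8c 11.

8c11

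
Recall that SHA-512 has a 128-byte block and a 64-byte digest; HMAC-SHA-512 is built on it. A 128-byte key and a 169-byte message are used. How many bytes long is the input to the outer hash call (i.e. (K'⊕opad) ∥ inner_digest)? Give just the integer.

Key is 128 ≤ 128 bytes, zero-padded: |K'| = 128.
Outer input = (K'⊕opad) ∥ H(inner) → 128 + 64 = 192 bytes.

192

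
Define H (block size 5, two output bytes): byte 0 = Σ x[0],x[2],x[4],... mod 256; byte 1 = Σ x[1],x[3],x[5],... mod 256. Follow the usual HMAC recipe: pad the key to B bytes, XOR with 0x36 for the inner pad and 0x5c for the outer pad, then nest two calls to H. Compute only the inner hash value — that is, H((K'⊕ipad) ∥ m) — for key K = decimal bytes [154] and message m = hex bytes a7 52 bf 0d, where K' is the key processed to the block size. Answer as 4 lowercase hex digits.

77d2

Key decimal bytes [154] = 9a is 1 byte ≤ B = 5; zero-pad to 5 bytes: K' = 9a 00 00 00 00.
K' ⊕ ipad = ac 36 36 36 36.
Inner input = ac 36 36 36 36 ∥ a7 52 bf 0d.
Inner hash: even-index sum = 375 mod 256 = 119; odd-index sum = 466 mod 256 = 210 → 77 d2.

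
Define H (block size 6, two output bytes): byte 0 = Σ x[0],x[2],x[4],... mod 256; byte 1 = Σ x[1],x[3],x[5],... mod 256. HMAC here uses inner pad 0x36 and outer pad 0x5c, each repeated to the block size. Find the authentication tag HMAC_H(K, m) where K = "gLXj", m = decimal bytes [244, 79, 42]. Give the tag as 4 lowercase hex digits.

aefd

Key "gLXj" = 67 4c 58 6a is 4 bytes ≤ B = 6; zero-pad to 6 bytes: K' = 67 4c 58 6a 00 00.
K' ⊕ ipad = 51 7a 6e 5c 36 36.  K' ⊕ opad = 3b 10 04 36 5c 5c.
Inner input = (K'⊕ipad) ∥ m = 51 7a 6e 5c 36 36 ∥ f4 4f 2a.
Inner hash: even-index sum = 531 mod 256 = 19; odd-index sum = 347 mod 256 = 91 → 13 5b.
Outer input = (K'⊕opad) ∥ inner = 3b 10 04 36 5c 5c ∥ 13 5b.
Outer hash (tag): even-index sum = 174 mod 256 = 174; odd-index sum = 253 mod 256 = 253 → ae fd.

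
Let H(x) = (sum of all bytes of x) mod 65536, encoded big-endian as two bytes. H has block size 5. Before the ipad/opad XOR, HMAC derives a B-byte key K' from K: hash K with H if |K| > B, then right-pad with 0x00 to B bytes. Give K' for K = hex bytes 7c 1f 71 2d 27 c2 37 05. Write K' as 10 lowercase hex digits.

|K| = 8 > B = 5, so first hash the key.
H(K): sum = 124+31+113+45+39+194+55+5 = 606 → 02 5e.
Zero-pad H(K) = 02 5e to 5 bytes: K' = 02 5e 00 00 00.

025e000000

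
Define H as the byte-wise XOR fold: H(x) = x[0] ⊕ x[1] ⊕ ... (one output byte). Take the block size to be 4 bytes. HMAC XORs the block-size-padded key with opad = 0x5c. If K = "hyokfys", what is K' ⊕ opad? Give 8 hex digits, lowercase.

Key "hyokfys" = 68 79 6f 6b 66 79 73 is 7 bytes > B = 4, so hash it first: H(key) = 79, then zero-pad to 4 bytes: K' = 79 00 00 00.
XOR each byte with 0x5c: 79⊕5c=25, 00⊕5c=5c, 00⊕5c=5c, 00⊕5c=5c.

255c5c5c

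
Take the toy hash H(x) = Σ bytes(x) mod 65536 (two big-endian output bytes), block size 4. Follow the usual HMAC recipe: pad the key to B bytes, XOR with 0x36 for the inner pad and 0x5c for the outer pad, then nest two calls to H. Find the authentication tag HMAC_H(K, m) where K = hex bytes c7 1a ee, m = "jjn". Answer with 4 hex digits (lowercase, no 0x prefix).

025f

Key hex bytes c7 1a ee is 3 bytes ≤ B = 4; zero-pad to 4 bytes: K' = c7 1a ee 00.
K' ⊕ ipad = f1 2c d8 36.  K' ⊕ opad = 9b 46 b2 5c.
Inner input = (K'⊕ipad) ∥ m = f1 2c d8 36 ∥ 6a 6a 6e.
Inner hash: sum = 241+44+216+54+106+106+110 = 877 → 03 6d.
Outer input = (K'⊕opad) ∥ inner = 9b 46 b2 5c ∥ 03 6d.
Outer hash (tag): sum = 155+70+178+92+3+109 = 607 → 02 5f.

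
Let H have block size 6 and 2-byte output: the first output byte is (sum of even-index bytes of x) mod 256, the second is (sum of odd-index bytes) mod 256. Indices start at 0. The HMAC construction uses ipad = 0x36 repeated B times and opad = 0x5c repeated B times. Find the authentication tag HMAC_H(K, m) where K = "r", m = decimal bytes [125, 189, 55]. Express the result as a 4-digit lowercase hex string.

Key "r" = 72 is 1 byte ≤ B = 6; zero-pad to 6 bytes: K' = 72 00 00 00 00 00.
K' ⊕ ipad = 44 36 36 36 36 36.  K' ⊕ opad = 2e 5c 5c 5c 5c 5c.
Inner input = (K'⊕ipad) ∥ m = 44 36 36 36 36 36 ∥ 7d bd 37.
Inner hash: even-index sum = 356 mod 256 = 100; odd-index sum = 351 mod 256 = 95 → 64 5f.
Outer input = (K'⊕opad) ∥ inner = 2e 5c 5c 5c 5c 5c ∥ 64 5f.
Outer hash (tag): even-index sum = 330 mod 256 = 74; odd-index sum = 371 mod 256 = 115 → 4a 73.

4a73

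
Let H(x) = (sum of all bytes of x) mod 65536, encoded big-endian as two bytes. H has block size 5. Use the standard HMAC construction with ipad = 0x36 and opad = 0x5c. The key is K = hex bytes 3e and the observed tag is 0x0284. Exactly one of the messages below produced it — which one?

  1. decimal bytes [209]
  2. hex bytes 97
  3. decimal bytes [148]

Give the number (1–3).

1

Key hex bytes 3e is 1 byte ≤ B = 5; zero-pad to 5 bytes: K' = 3e 00 00 00 00.
K' ⊕ ipad = 08 36 36 36 36; K' ⊕ opad = 62 5c 5c 5c 5c.
m1: inner = H(08 36 36 36 36 d1) = 01 b1; tag = H(62 5c 5c 5c 5c 01 b1) = 0284 ← matches
m2: inner = H(08 36 36 36 36 97) = 01 77; tag = H(62 5c 5c 5c 5c 01 77) = 024a
m3: inner = H(08 36 36 36 36 94) = 01 74; tag = H(62 5c 5c 5c 5c 01 74) = 0247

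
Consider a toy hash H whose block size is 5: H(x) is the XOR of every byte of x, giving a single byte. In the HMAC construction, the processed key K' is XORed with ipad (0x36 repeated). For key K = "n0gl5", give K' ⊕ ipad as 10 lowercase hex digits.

Key "n0gl5" = 6e 30 67 6c 35 is exactly B = 5 bytes: K' = 6e 30 67 6c 35.
XOR each byte with 0x36: 6e⊕36=58, 30⊕36=06, 67⊕36=51, 6c⊕36=5a, 35⊕36=03.

5806515a03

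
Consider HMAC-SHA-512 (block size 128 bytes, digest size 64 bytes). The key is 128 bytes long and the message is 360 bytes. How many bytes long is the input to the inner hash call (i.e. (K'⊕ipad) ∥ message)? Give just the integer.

Key is 128 ≤ 128 bytes, zero-padded: |K'| = 128.
Inner input = (K'⊕ipad) ∥ m → 128 + 360 = 488 bytes.

488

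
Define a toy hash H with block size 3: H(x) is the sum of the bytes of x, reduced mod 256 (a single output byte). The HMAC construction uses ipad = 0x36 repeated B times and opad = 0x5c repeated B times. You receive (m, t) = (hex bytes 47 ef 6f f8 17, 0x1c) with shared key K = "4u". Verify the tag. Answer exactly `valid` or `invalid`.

valid

Key "4u" = 34 75 is 2 bytes ≤ B = 3; zero-pad to 3 bytes: K' = 34 75 00.
K' ⊕ ipad = 02 43 36; K' ⊕ opad = 68 29 5c.
Inner hash: sum = 2+67+54+71+239+111+248+23 = 815; mod 256 = 47 → 2f.
Outer hash (recomputed tag): sum = 104+41+92+47 = 284; mod 256 = 28 → 1c.
Recomputed tag = 1c; claimed = 1c → match.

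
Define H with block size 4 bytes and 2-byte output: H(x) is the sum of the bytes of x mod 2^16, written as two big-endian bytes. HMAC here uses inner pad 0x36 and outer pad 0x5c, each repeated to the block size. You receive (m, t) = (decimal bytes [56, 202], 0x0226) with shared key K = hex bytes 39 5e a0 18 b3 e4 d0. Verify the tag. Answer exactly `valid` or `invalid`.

valid

Key hex bytes 39 5e a0 18 b3 e4 d0 is 7 bytes > B = 4, so hash it first: H(key) = 03 b6, then zero-pad to 4 bytes: K' = 03 b6 00 00.
K' ⊕ ipad = 35 80 36 36; K' ⊕ opad = 5f ea 5c 5c.
Inner hash: sum = 53+128+54+54+56+202 = 547 → 02 23.
Outer hash (recomputed tag): sum = 95+234+92+92+2+35 = 550 → 02 26.
Recomputed tag = 0226; claimed = 0226 → match.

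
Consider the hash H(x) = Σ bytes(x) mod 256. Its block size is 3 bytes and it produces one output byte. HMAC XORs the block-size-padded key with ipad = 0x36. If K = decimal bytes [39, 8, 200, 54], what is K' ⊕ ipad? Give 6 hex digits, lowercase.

1b3636

Key decimal bytes [39, 8, 200, 54] = 27 08 c8 36 is 4 bytes > B = 3, so hash it first: H(key) = 2d, then zero-pad to 3 bytes: K' = 2d 00 00.
XOR each byte with 0x36: 2d⊕36=1b, 00⊕36=36, 00⊕36=36.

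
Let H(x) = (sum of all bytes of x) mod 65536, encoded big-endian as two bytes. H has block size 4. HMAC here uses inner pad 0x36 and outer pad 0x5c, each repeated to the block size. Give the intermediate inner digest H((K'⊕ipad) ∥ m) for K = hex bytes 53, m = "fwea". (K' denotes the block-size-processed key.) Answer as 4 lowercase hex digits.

Key hex bytes 53 is 1 byte ≤ B = 4; zero-pad to 4 bytes: K' = 53 00 00 00.
K' ⊕ ipad = 65 36 36 36.
Inner input = 65 36 36 36 ∥ 66 77 65 61.
Inner hash: sum = 101+54+54+54+102+119+101+97 = 682 → 02 aa.

02aa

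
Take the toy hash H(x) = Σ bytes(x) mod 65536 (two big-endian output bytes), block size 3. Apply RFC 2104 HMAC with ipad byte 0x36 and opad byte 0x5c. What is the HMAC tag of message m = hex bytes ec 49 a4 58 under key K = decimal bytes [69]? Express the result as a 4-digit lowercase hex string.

Key decimal bytes [69] = 45 is 1 byte ≤ B = 3; zero-pad to 3 bytes: K' = 45 00 00.
K' ⊕ ipad = 73 36 36.  K' ⊕ opad = 19 5c 5c.
Inner input = (K'⊕ipad) ∥ m = 73 36 36 ∥ ec 49 a4 58.
Inner hash: sum = 115+54+54+236+73+164+88 = 784 → 03 10.
Outer input = (K'⊕opad) ∥ inner = 19 5c 5c ∥ 03 10.
Outer hash (tag): sum = 25+92+92+3+16 = 228 → 00 e4.

00e4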